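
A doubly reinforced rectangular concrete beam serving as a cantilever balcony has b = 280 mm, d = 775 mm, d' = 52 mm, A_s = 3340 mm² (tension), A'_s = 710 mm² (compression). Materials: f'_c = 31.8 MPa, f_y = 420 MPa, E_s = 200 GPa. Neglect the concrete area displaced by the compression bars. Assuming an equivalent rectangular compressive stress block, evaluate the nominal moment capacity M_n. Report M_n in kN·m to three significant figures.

Assume both tension and compression steel yield.
Net tension couple steel: A_s − A'_s = 2630 mm².
a = (A_s − A'_s) f_y / (0.85 f'_c b) = 1104600/(0.85 × 31.8 × 280) = 145.95 mm.
c = a/β₁ = 145.95/0.823 = 177.34 mm; ε'_s = 0.003(c − d')/c = 0.0021 ≥ f_y/E_s = 0.0021, so compression steel does yield.
M_n = (A_s − A'_s) f_y (d − a/2) + A'_s f_y (d − d') = [1104600 × (775 − 72.975) + 298200 × (775 − 52)] × 10⁻⁶ = 775.46 + 215.60 = 991.06 kN·m.

M_n ≈ 991 kN·m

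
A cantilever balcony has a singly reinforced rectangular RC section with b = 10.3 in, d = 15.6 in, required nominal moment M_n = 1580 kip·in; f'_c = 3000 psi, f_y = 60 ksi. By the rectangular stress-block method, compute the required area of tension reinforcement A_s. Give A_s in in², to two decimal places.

From M_n = 0.85 f'_c a b (d − a/2):
a = d − √(d² − 2M_n/(0.85 f'_c b)) = 15.6 − √(15.6² − 2 × 1580/(0.85 × 3 × 10.3)) = 4.507 in.
A_s = 0.85 f'_c a b / f_y = 0.85 × 3 × 4.507 × 10.3 / 60 = 1.973 in².

A_s ≈ 1.97 in²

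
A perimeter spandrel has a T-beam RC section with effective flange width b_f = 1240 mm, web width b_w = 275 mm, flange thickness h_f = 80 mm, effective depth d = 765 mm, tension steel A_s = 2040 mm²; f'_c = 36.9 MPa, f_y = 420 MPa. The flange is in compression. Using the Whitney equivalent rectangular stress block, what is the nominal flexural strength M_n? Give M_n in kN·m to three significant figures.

Tension: T = A_s f_y = 2040 × 420 = 856800 N.
Try a within the flange: a = T/(0.85 f'_c b_f) = 856800/(0.85 × 36.9 × 1240) = 22.03 mm.
Since a = 22.03 ≤ h_f = 80 mm, the stress block lies entirely in the flange; analyse as a rectangular beam of width b_f.
M_n = T(d − a/2) = 856800 × (765 − 11.015) = 646.01 × 10⁶ N·mm.
M_n = 646.01 kN·m.

M_n ≈ 646 kN·m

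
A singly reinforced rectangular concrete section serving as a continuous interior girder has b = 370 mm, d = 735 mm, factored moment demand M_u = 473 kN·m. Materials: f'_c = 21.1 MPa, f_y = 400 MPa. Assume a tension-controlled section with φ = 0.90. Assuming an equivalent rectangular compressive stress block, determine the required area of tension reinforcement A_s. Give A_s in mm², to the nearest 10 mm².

M_n = M_u/φ = 473/0.90 = 525.556 kN·m.
With M_n = 0.85 f'_c a b (d − a/2), solve the quadratic for a:
a = d − √(d² − 2M_n/(0.85 f'_c b)) = 735 − √(735² − 2 × 525.556×10⁶/(0.85 × 21.1 × 370)) = 117.08 mm.
A_s = 0.85 f'_c a b / f_y = 0.85 × 21.1 × 117.08 × 370 / 400 = 1942.3 mm².

A_s ≈ 1940 mm²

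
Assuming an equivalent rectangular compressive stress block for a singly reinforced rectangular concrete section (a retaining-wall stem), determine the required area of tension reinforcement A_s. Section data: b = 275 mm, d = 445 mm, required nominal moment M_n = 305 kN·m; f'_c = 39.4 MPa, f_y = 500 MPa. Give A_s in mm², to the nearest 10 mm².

With M_n = 0.85 f'_c a b (d − a/2), solve the quadratic for a:
a = d − √(d² − 2M_n/(0.85 f'_c b)) = 445 − √(445² − 2 × 305×10⁶/(0.85 × 39.4 × 275)) = 81.97 mm.
A_s = 0.85 f'_c a b / f_y = 0.85 × 39.4 × 81.97 × 275 / 500 = 1509.8 mm².

A_s ≈ 1510 mm²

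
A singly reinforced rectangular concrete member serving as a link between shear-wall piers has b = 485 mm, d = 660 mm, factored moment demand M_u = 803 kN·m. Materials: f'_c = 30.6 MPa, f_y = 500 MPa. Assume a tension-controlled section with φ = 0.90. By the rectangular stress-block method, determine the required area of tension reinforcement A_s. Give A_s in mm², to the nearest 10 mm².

M_n = M_u/φ = 803/0.90 = 892.222 kN·m.
With M_n = 0.85 f'_c a b (d − a/2), solve the quadratic for a:
a = d − √(d² − 2M_n/(0.85 f'_c b)) = 660 − √(660² − 2 × 892.222×10⁶/(0.85 × 30.6 × 485)) = 117.65 mm.
A_s = 0.85 f'_c a b / f_y = 0.85 × 30.6 × 117.65 × 485 / 500 = 2968.3 mm².

A_s ≈ 2970 mm²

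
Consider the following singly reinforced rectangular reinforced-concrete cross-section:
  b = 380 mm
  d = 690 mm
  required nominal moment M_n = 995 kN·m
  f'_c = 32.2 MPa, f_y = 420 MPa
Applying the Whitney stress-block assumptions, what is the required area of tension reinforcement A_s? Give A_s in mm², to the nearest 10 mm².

With M_n = 0.85 f'_c a b (d − a/2), solve the quadratic for a:
a = d − √(d² − 2M_n/(0.85 f'_c b)) = 690 − √(690² − 2 × 995×10⁶/(0.85 × 32.2 × 380)) = 156.37 mm.
A_s = 0.85 f'_c a b / f_y = 0.85 × 32.2 × 156.37 × 380 / 420 = 3872.2 mm².

A_s ≈ 3870 mm²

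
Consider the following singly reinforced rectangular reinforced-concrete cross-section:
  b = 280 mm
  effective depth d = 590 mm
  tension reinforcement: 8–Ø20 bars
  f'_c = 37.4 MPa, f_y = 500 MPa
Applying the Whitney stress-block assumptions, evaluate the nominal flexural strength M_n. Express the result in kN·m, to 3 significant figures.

A_s = 8 × 314 = 2512 mm².
T = A_s f_y = 2512 × 500 = 1256000 N = 1256 kN.
From C = T: a = T/(0.85 f'_c b) = 1256000/(0.85 × 37.4 × 280) = 141.10 mm.
M_n = T(d − a/2) = 1256 kN × (590 − 70.55) mm = 652.43 kN·m.

M_n ≈ 652 kN·m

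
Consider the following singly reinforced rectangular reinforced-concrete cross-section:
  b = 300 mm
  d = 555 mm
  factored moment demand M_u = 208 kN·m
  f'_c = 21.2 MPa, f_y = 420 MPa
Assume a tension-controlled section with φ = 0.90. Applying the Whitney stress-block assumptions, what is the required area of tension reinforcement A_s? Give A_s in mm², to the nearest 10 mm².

A_s ≈ 1070 mm²

M_n = M_u/φ = 208/0.90 = 231.111 kN·m.
With M_n = 0.85 f'_c a b (d − a/2), solve the quadratic for a:
a = d − √(d² − 2M_n/(0.85 f'_c b)) = 555 − √(555² − 2 × 231.111×10⁶/(0.85 × 21.2 × 300)) = 83.28 mm.
A_s = 0.85 f'_c a b / f_y = 0.85 × 21.2 × 83.28 × 300 / 420 = 1071.9 mm².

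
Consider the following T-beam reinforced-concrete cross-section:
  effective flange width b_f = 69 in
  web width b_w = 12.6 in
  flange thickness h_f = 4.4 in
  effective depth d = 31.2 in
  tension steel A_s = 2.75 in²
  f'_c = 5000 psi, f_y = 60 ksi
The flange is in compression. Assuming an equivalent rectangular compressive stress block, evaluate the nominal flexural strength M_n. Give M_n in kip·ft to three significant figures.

M_n ≈ 425 kip·ft

Tension: T = A_s f_y = 2.75 × 60 = 165 kips.
Try a within the flange: a = T/(0.85 f'_c b_f) = 165/(0.85 × 5 × 69) = 0.563 in.
Since a = 0.563 ≤ h_f = 4.4 in, the stress block lies entirely in the flange; analyse as a rectangular beam of width b_f.
M_n = T(d − a/2) = 165 × (31.2 − 0.2815) = 5101.6 kip·in.
M_n = 5101.6/12 = 425.13 kip·ft.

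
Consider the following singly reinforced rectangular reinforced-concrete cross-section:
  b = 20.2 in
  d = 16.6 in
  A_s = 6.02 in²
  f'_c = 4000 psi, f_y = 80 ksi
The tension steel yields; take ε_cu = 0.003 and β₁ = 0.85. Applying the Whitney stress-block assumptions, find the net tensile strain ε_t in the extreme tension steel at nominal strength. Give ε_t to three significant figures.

a = A_s f_y/(0.85 f'_c b) = 7.012 in.
β₁ = 0.85, so c = a/β₁ = 7.012/0.85 = 8.249 in.
From the linear strain diagram with ε_cu = 0.003: ε_t = 0.003 (d − c)/c = 0.003 × (16.6 − 8.249)/8.249 = 0.00304.
ε_t < 0.004 — the section is over-reinforced for flexure under ACI limits.

ε_t ≈ 0.00304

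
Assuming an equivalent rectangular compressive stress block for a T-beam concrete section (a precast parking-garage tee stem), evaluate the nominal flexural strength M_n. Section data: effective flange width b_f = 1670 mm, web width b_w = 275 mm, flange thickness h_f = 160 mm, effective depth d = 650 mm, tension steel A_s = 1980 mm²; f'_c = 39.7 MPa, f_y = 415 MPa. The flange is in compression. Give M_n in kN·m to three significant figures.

Tension: T = A_s f_y = 1980 × 415 = 821700 N.
Try a within the flange: a = T/(0.85 f'_c b_f) = 821700/(0.85 × 39.7 × 1670) = 14.58 mm.
Since a = 14.58 ≤ h_f = 160 mm, the stress block lies entirely in the flange; analyse as a rectangular beam of width b_f.
M_n = T(d − a/2) = 821700 × (650 − 7.29) = 528.11 × 10⁶ N·mm.
M_n = 528.11 kN·m.

M_n ≈ 528 kN·m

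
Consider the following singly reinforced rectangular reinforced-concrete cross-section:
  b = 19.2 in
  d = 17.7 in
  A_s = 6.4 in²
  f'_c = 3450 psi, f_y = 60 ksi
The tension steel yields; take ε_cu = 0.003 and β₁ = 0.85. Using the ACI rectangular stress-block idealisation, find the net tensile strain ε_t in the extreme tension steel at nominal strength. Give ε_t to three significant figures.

ε_t ≈ 0.00362

a = A_s f_y/(0.85 f'_c b) = 6.820 in.
β₁ = 0.85, so c = a/β₁ = 6.820/0.85 = 8.024 in.
From the linear strain diagram with ε_cu = 0.003: ε_t = 0.003 (d − c)/c = 0.003 × (17.7 − 8.024)/8.024 = 0.00362.
ε_t < 0.004 — the section is over-reinforced for flexure under ACI limits.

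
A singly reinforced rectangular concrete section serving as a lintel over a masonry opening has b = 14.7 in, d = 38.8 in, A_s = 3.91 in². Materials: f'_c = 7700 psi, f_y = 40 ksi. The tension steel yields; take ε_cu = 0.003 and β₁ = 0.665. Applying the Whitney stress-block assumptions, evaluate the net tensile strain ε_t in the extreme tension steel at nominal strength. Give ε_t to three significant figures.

a = A_s f_y/(0.85 f'_c b) = 1.626 in.
β₁ = 0.665, so c = a/β₁ = 1.626/0.665 = 2.445 in.
From the linear strain diagram with ε_cu = 0.003: ε_t = 0.003 (d − c)/c = 0.003 × (38.8 − 2.445)/2.445 = 0.0446.
Since ε_t ≥ 0.005, the section is tension-controlled.

ε_t ≈ 0.0446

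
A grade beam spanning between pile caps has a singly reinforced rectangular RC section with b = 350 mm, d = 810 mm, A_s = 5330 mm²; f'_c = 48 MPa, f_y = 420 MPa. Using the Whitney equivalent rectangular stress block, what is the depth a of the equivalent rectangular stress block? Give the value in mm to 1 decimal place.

a ≈ 156.8 mm

T = A_s f_y = 5330 × 420 = 2238600 N = 2238.6 kN.
Setting C = 0.85 f'_c a b equal to T: a = 2238600/(0.85 × 48 × 350) = 156.8 mm.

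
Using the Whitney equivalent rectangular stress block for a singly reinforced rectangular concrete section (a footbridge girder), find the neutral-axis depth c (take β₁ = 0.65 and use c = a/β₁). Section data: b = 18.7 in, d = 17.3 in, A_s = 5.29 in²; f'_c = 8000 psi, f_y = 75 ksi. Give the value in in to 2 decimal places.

T = A_s f_y = 5.29 × 75 = 396.75 kips.
a = T/(0.85 f'_c b) = 396.75/(0.85 × 8 × 18.7) = 3.1201 in.
With β₁ = 0.65, c = a/β₁ = 3.1201/0.65 = 4.80 in.

c ≈ 4.80 in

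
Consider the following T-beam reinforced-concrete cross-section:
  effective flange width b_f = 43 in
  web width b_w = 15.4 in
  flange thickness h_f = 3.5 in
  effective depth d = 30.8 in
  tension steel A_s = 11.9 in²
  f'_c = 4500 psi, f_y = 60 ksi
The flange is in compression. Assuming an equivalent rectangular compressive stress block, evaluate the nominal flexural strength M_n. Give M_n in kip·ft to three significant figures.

M_n ≈ 1690 kip·ft

Tension: T = A_s f_y = 11.9 × 60 = 714 kips.
Try a within the flange: a = T/(0.85 f'_c b_f) = 714/(0.85 × 4.5 × 43) = 4.341 in.
a = 4.341 > h_f = 3.5 in: the block extends into the web. Split into flange-overhang and web parts.
C_f = 0.85 f'_c (b_f − b_w) h_f = 0.85 × 4.5 × (43 − 15.4) × 3.5 = 369.5 kips.
Remaining web compression depth: a_w = (T − C_f)/(0.85 f'_c b_w) = (714 − 369.5)/(0.85 × 4.5 × 15.4) = 5.848 in.
M_n = C_f(d − h_f/2) + (T − C_f)(d − a_w/2) = 369.5 × (30.8 − 1.75) + 344.5 × (30.8 − 2.924) = 10734.0 + 9603.3 = 20337.3 kip·in.
M_n = 20337.3/12 = 1694.78 kip·ft.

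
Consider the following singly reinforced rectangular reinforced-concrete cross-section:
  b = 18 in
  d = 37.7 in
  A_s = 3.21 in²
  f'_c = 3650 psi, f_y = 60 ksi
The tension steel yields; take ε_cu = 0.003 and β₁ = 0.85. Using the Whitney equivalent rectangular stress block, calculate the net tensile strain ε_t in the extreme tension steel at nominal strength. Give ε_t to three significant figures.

ε_t ≈ 0.0249

a = A_s f_y/(0.85 f'_c b) = 3.449 in.
β₁ = 0.85, so c = a/β₁ = 3.449/0.85 = 4.058 in.
From the linear strain diagram with ε_cu = 0.003: ε_t = 0.003 (d − c)/c = 0.003 × (37.7 − 4.058)/4.058 = 0.0249.
Since ε_t ≥ 0.005, the section is tension-controlled.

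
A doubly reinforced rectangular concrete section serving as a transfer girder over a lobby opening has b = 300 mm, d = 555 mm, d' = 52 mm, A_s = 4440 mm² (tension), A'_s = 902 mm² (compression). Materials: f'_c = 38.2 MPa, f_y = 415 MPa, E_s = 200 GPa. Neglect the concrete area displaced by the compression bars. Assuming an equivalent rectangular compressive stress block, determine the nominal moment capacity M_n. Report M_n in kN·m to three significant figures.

Assume both tension and compression steel yield.
Net tension couple steel: A_s − A'_s = 3538 mm².
a = (A_s − A'_s) f_y / (0.85 f'_c b) = 1468270/(0.85 × 38.2 × 300) = 150.73 mm.
c = a/β₁ = 150.73/0.777 = 193.99 mm; ε'_s = 0.003(c − d')/c = 0.0022 ≥ f_y/E_s = 0.0021, so compression steel does yield.
M_n = (A_s − A'_s) f_y (d − a/2) + A'_s f_y (d − d') = [1468270 × (555 − 75.365) + 374330 × (555 − 52)] × 10⁻⁶ = 704.23 + 188.29 = 892.52 kN·m.

M_n ≈ 893 kN·m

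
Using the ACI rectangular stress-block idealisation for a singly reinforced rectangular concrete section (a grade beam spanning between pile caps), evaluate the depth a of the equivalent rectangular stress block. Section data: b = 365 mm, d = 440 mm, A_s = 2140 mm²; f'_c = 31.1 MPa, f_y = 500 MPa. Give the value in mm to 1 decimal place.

T = A_s f_y = 2140 × 500 = 1070000 N = 1070 kN.
Setting C = 0.85 f'_c a b equal to T: a = 1070000/(0.85 × 31.1 × 365) = 110.9 mm.

a ≈ 110.9 mm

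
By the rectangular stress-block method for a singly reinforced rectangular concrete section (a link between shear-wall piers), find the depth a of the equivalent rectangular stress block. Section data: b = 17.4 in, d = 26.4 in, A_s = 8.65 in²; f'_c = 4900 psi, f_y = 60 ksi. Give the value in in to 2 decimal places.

a ≈ 7.16 in

T = A_s f_y = 8.65 × 60 = 519 kips.
a = T/(0.85 f'_c b) = 519/(0.85 × 4.9 × 17.4) = 7.16 in.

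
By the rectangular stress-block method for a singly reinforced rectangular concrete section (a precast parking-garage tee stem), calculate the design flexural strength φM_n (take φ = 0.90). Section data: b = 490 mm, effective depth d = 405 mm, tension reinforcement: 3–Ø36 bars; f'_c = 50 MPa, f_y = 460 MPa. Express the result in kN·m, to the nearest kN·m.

A_s = 3 × 1018 = 3054 mm².
T = A_s f_y = 3054 × 460 = 1404840 N = 1404.84 kN.
From C = T: a = T/(0.85 f'_c b) = 1404840/(0.85 × 50 × 490) = 67.46 mm.
M_n = T(d − a/2) = 1404.84 kN × (405 − 33.73) mm = 521.57 kN·m.
φM_n = 0.90 × 521.57 = 469.41 kN·m.

φM_n ≈ 469 kN·m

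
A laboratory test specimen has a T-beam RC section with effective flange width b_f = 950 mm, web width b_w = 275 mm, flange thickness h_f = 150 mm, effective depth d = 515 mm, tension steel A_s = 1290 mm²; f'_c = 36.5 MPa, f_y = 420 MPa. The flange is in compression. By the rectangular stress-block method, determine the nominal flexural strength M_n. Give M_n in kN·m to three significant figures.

Tension: T = A_s f_y = 1290 × 420 = 541800 N.
Try a within the flange: a = T/(0.85 f'_c b_f) = 541800/(0.85 × 36.5 × 950) = 18.38 mm.
Since a = 18.38 ≤ h_f = 150 mm, the stress block lies entirely in the flange; analyse as a rectangular beam of width b_f.
M_n = T(d − a/2) = 541800 × (515 − 9.19) = 274.05 × 10⁶ N·mm.
M_n = 274.05 kN·m.

M_n ≈ 274 kN·m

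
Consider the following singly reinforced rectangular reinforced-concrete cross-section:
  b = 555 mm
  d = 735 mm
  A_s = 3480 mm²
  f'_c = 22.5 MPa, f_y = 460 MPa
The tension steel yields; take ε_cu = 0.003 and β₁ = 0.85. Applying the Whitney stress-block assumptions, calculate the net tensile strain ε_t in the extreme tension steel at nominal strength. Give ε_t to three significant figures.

ε_t ≈ 0.00943

a = A_s f_y/(0.85 f'_c b) = 150.81 mm.
β₁ = 0.85, so c = a/β₁ = 150.81/0.85 = 177.42 mm.
From the linear strain diagram with ε_cu = 0.003: ε_t = 0.003 (d − c)/c = 0.003 × (735 − 177.42)/177.42 = 0.00943.
Since ε_t ≥ 0.005, the section is tension-controlled.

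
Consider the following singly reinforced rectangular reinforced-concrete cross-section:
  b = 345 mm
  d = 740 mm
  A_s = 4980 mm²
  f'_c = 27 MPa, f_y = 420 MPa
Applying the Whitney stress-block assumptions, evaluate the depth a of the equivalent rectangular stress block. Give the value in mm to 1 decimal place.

a ≈ 264.2 mm

T = A_s f_y = 4980 × 420 = 2091600 N = 2091.6 kN.
Setting C = 0.85 f'_c a b equal to T: a = 2091600/(0.85 × 27 × 345) = 264.2 mm.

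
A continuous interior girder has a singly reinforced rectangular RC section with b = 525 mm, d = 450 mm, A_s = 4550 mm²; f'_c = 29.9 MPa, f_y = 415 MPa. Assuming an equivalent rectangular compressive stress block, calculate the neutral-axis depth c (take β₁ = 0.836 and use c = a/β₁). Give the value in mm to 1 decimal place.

c ≈ 169.3 mm

T = A_s f_y = 4550 × 415 = 1888250 N = 1888.25 kN.
Setting C = 0.85 f'_c a b equal to T: a = 1888250/(0.85 × 29.9 × 525) = 141.517 mm.
With β₁ = 0.836, c = a/β₁ = 141.517/0.836 = 169.3 mm.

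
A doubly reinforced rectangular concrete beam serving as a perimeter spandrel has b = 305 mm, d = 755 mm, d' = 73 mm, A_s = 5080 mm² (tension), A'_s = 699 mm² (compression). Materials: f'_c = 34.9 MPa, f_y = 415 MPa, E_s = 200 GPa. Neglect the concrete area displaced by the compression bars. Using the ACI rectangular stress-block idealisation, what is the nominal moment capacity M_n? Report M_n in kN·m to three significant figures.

Assume both tension and compression steel yield.
Net tension couple steel: A_s − A'_s = 4381 mm².
a = (A_s − A'_s) f_y / (0.85 f'_c b) = 1818115/(0.85 × 34.9 × 305) = 200.94 mm.
c = a/β₁ = 200.94/0.801 = 250.86 mm; ε'_s = 0.003(c − d')/c = 0.0021 ≥ f_y/E_s = 0.0021, so compression steel does yield.
M_n = (A_s − A'_s) f_y (d − a/2) + A'_s f_y (d − d') = [1818115 × (755 − 100.47) + 290085 × (755 − 73)] × 10⁻⁶ = 1190.01 + 197.84 = 1387.85 kN·m.

M_n ≈ 1390 kN·m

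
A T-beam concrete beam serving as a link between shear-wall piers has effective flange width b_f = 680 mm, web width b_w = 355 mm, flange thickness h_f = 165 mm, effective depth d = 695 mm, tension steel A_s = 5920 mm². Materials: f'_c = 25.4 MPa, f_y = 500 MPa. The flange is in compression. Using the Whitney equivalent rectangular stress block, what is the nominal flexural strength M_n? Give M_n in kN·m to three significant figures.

Tension: T = A_s f_y = 5920 × 500 = 2960000 N.
Try a within the flange: a = T/(0.85 f'_c b_f) = 2960000/(0.85 × 25.4 × 680) = 201.62 mm.
a = 201.62 > h_f = 165 mm: the block extends into the web. Split into flange-overhang and web parts.
C_f = 0.85 f'_c (b_f − b_w) h_f = 0.85 × 25.4 × (680 − 355) × 165 = 1157764 N.
Remaining web compression depth: a_w = (T − C_f)/(0.85 f'_c b_w) = (2960000 − 1157764)/(0.85 × 25.4 × 355) = 235.14 mm.
M_n = C_f(d − h_f/2) + (T − C_f)(d − a_w/2) = 1157764 × (695 − 82.5) + 1802236 × (695 − 117.57) = 709.13 + 1040.67 = 1749.80 × 10⁶ N·mm.
M_n = 1749.80 kN·m.

M_n ≈ 1750 kN·m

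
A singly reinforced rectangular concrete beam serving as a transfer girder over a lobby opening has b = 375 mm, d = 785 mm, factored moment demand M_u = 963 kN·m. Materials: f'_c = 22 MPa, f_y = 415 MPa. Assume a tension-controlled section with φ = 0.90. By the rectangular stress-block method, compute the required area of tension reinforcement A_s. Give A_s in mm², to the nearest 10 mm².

M_n = M_u/φ = 963/0.90 = 1070 kN·m.
With M_n = 0.85 f'_c a b (d − a/2), solve the quadratic for a:
a = d − √(d² − 2M_n/(0.85 f'_c b)) = 785 − √(785² − 2 × 1070×10⁶/(0.85 × 22 × 375)) = 227.28 mm.
A_s = 0.85 f'_c a b / f_y = 0.85 × 22 × 227.28 × 375 / 415 = 3840.5 mm².

A_s ≈ 3840 mm²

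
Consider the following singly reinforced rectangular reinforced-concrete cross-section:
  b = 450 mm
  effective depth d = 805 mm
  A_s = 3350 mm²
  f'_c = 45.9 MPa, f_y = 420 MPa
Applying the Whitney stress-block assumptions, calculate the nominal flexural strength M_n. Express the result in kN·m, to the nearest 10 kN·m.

M_n ≈ 1080 kN·m

T = A_s f_y = 3350 × 420 = 1407000 N = 1407 kN.
From C = T: a = T/(0.85 f'_c b) = 1407000/(0.85 × 45.9 × 450) = 80.14 mm.
M_n = T(d − a/2) = 1407 kN × (805 − 40.07) mm = 1076.26 kN·m.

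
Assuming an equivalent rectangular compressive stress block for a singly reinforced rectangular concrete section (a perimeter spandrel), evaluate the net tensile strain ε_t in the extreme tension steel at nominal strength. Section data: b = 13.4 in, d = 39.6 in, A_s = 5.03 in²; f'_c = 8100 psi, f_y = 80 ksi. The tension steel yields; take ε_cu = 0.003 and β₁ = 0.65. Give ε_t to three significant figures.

ε_t ≈ 0.0147

a = A_s f_y/(0.85 f'_c b) = 4.362 in.
β₁ = 0.65, so c = a/β₁ = 4.362/0.65 = 6.711 in.
From the linear strain diagram with ε_cu = 0.003: ε_t = 0.003 (d − c)/c = 0.003 × (39.6 − 6.711)/6.711 = 0.0147.
Since ε_t ≥ 0.005, the section is tension-controlled.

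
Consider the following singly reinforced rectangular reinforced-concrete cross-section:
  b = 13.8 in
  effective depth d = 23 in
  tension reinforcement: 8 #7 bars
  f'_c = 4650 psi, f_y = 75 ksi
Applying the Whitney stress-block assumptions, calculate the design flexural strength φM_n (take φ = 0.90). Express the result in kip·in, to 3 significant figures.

φM_n ≈ 6380 kip·in

A_s = 8 × 0.6 = 4.8 in².
T = A_s f_y = 4.8 × 75 = 360 kips.
a = T/(0.85 f'_c b) = 360/(0.85 × 4.65 × 13.8) = 6.600 in.
M_n = T(d − a/2) = 360 × (23 − 3.3) = 7092.0 kip·in.
φM_n = 0.90 × 7092.0 = 6382.8 kip·in.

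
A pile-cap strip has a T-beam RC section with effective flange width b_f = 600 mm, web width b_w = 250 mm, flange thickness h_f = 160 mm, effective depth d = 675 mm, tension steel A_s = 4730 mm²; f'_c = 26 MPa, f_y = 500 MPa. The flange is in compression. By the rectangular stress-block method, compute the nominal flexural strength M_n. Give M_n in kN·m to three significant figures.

Tension: T = A_s f_y = 4730 × 500 = 2365000 N.
Try a within the flange: a = T/(0.85 f'_c b_f) = 2365000/(0.85 × 26 × 600) = 178.36 mm.
a = 178.36 > h_f = 160 mm: the block extends into the web. Split into flange-overhang and web parts.
C_f = 0.85 f'_c (b_f − b_w) h_f = 0.85 × 26 × (600 − 250) × 160 = 1237600 N.
Remaining web compression depth: a_w = (T − C_f)/(0.85 f'_c b_w) = (2365000 − 1237600)/(0.85 × 26 × 250) = 204.05 mm.
M_n = C_f(d − h_f/2) + (T − C_f)(d − a_w/2) = 1237600 × (675 − 80) + 1127400 × (675 − 102.025) = 736.37 + 645.97 = 1382.34 × 10⁶ N·mm.
M_n = 1382.34 kN·m.

M_n ≈ 1380 kN·m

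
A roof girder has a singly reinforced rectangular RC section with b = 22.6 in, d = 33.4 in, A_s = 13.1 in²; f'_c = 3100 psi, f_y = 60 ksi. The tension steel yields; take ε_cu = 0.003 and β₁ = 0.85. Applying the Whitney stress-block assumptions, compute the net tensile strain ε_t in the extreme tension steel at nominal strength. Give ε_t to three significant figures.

ε_t ≈ 0.00345

a = A_s f_y/(0.85 f'_c b) = 13.199 in.
β₁ = 0.85, so c = a/β₁ = 13.199/0.85 = 15.528 in.
From the linear strain diagram with ε_cu = 0.003: ε_t = 0.003 (d − c)/c = 0.003 × (33.4 − 15.528)/15.528 = 0.00345.
ε_t < 0.004 — the section is over-reinforced for flexure under ACI limits.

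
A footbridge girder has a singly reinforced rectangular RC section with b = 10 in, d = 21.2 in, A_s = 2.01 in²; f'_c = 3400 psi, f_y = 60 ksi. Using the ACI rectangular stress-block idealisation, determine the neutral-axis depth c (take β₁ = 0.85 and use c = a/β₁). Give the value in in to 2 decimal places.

T = A_s f_y = 2.01 × 60 = 120.6 kips.
a = T/(0.85 f'_c b) = 120.6/(0.85 × 3.4 × 10) = 4.1730 in.
With β₁ = 0.85, c = a/β₁ = 4.1730/0.85 = 4.91 in.

c ≈ 4.91 in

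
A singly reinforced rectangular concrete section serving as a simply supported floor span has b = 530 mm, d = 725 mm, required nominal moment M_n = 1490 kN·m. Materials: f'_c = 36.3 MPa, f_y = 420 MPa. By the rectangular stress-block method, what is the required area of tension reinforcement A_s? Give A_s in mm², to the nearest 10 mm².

A_s ≈ 5410 mm²

With M_n = 0.85 f'_c a b (d − a/2), solve the quadratic for a:
a = d − √(d² − 2M_n/(0.85 f'_c b)) = 725 − √(725² − 2 × 1490×10⁶/(0.85 × 36.3 × 530)) = 139.00 mm.
A_s = 0.85 f'_c a b / f_y = 0.85 × 36.3 × 139.00 × 530 / 420 = 5412.1 mm².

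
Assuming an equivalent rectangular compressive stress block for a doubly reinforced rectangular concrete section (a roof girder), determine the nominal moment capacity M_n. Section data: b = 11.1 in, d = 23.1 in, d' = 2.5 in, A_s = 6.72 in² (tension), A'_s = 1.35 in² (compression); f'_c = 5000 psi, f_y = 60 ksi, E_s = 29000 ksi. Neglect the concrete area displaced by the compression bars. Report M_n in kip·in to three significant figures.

Assume both steels yield.
a = (A_s − A'_s) f_y/(0.85 f'_c b) = (6.72 − 1.35) × 60/(0.85 × 5 × 11.1) = 6.830 in.
c = a/β₁ = 6.830/0.8 = 8.538 in; ε'_s = 0.003(c − d')/c = 0.0021 ≥ ε_y = 0.0021, so the compression steel yields.
M_n = (A_s − A'_s) f_y (d − a/2) + A'_s f_y (d − d') = 322.2 × (23.1 − 3.415) + 81 × (23.1 − 2.5) = 6342.5 + 1668.6 = 8011.1 kip·in.

M_n ≈ 8010 kip·in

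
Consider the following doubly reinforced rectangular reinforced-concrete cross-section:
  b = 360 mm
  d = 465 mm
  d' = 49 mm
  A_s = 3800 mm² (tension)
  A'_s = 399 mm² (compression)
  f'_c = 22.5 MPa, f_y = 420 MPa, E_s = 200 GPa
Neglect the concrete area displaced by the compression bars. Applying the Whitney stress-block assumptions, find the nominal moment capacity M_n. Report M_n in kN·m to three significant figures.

Assume both tension and compression steel yield.
Net tension couple steel: A_s − A'_s = 3401 mm².
a = (A_s − A'_s) f_y / (0.85 f'_c b) = 1428420/(0.85 × 22.5 × 360) = 207.47 mm.
c = a/β₁ = 207.47/0.85 = 244.08 mm; ε'_s = 0.003(c − d')/c = 0.0024 ≥ f_y/E_s = 0.0021, so compression steel does yield.
M_n = (A_s − A'_s) f_y (d − a/2) + A'_s f_y (d − d') = [1428420 × (465 − 103.735) + 167580 × (465 − 49)] × 10⁻⁶ = 516.04 + 69.71 = 585.75 kN·m.

M_n ≈ 586 kN·m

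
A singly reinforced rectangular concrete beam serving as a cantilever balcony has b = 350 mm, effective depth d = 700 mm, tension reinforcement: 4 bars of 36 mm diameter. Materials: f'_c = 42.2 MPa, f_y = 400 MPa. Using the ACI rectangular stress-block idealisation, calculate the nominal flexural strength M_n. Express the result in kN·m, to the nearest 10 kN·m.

A_s = 4 × 1018 = 4072 mm².
T = A_s f_y = 4072 × 400 = 1628800 N = 1628.8 kN.
From C = T: a = T/(0.85 f'_c b) = 1628800/(0.85 × 42.2 × 350) = 129.74 mm.
M_n = T(d − a/2) = 1628.8 kN × (700 − 64.87) mm = 1034.50 kN·m.

M_n ≈ 1030 kN·m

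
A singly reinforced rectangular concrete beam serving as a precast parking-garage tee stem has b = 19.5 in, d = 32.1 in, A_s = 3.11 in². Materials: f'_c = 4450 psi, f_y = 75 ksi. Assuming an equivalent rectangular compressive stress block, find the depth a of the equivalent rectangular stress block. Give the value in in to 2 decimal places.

T = A_s f_y = 3.11 × 75 = 233.25 kips.
a = T/(0.85 f'_c b) = 233.25/(0.85 × 4.45 × 19.5) = 3.16 in.

a ≈ 3.16 in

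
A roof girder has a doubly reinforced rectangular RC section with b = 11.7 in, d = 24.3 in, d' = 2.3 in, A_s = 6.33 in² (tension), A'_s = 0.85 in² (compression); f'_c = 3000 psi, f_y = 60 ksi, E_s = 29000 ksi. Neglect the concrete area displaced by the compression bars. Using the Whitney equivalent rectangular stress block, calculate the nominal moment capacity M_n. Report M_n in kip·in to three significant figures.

Assume both steels yield.
a = (A_s − A'_s) f_y/(0.85 f'_c b) = (6.33 − 0.85) × 60/(0.85 × 3 × 11.7) = 11.021 in.
c = a/β₁ = 11.021/0.85 = 12.966 in; ε'_s = 0.003(c − d')/c = 0.0025 ≥ ε_y = 0.0021, so the compression steel yields.
M_n = (A_s − A'_s) f_y (d − a/2) + A'_s f_y (d − d') = 328.8 × (24.3 − 5.5105) + 51 × (24.3 − 2.3) = 6178.0 + 1122.0 = 7300.0 kip·in.

M_n ≈ 7300 kip·in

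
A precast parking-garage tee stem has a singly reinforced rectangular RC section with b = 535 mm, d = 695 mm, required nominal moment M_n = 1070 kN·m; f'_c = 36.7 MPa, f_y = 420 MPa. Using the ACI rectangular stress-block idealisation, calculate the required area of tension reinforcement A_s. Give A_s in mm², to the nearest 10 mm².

A_s ≈ 3950 mm²

With M_n = 0.85 f'_c a b (d − a/2), solve the quadratic for a:
a = d − √(d² − 2M_n/(0.85 f'_c b)) = 695 − √(695² − 2 × 1070×10⁶/(0.85 × 36.7 × 535)) = 99.35 mm.
A_s = 0.85 f'_c a b / f_y = 0.85 × 36.7 × 99.35 × 535 / 420 = 3947.8 mm².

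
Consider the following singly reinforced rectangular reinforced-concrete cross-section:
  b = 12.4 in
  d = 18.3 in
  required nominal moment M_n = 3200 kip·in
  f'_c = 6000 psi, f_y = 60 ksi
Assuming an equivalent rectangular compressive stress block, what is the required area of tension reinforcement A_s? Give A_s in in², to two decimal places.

From M_n = 0.85 f'_c a b (d − a/2):
a = d − √(d² − 2M_n/(0.85 f'_c b)) = 18.3 − √(18.3² − 2 × 3200/(0.85 × 6 × 12.4)) = 3.013 in.
A_s = 0.85 f'_c a b / f_y = 0.85 × 6 × 3.013 × 12.4 / 60 = 3.176 in².

A_s ≈ 3.18 in²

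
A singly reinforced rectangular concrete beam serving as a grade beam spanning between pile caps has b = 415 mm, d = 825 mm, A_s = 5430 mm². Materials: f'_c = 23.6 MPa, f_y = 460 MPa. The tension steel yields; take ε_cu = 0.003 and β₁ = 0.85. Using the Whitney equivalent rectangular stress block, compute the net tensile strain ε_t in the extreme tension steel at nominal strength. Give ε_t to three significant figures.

a = A_s f_y/(0.85 f'_c b) = 300.04 mm.
β₁ = 0.85, so c = a/β₁ = 300.04/0.85 = 352.99 mm.
From the linear strain diagram with ε_cu = 0.003: ε_t = 0.003 (d − c)/c = 0.003 × (825 − 352.99)/352.99 = 0.00401.
ε_t is between 0.004 and 0.005 — transition zone.

ε_t ≈ 0.00401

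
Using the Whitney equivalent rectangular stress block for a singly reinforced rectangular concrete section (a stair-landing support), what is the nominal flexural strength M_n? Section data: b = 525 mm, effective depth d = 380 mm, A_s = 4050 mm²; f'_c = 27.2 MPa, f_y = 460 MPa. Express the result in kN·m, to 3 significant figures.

T = A_s f_y = 4050 × 460 = 1863000 N = 1863 kN.
From C = T: a = T/(0.85 f'_c b) = 1863000/(0.85 × 27.2 × 525) = 153.48 mm.
M_n = T(d − a/2) = 1863 kN × (380 − 76.74) mm = 564.97 kN·m.

M_n ≈ 565 kN·m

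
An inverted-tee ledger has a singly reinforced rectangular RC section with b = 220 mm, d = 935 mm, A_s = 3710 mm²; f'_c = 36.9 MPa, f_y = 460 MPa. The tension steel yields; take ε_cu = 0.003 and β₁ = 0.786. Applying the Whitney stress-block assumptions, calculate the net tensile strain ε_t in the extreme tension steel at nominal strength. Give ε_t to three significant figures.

ε_t ≈ 0.00591

a = A_s f_y/(0.85 f'_c b) = 247.32 mm.
β₁ = 0.786, so c = a/β₁ = 247.32/0.786 = 314.66 mm.
From the linear strain diagram with ε_cu = 0.003: ε_t = 0.003 (d − c)/c = 0.003 × (935 − 314.66)/314.66 = 0.00591.
Since ε_t ≥ 0.005, the section is tension-controlled.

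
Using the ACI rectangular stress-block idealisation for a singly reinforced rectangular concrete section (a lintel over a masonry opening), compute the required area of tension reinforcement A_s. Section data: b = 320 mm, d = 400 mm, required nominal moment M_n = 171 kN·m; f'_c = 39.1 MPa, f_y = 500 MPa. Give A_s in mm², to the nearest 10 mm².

A_s ≈ 900 mm²

With M_n = 0.85 f'_c a b (d − a/2), solve the quadratic for a:
a = d − √(d² − 2M_n/(0.85 f'_c b)) = 400 − √(400² − 2 × 171×10⁶/(0.85 × 39.1 × 320)) = 42.45 mm.
A_s = 0.85 f'_c a b / f_y = 0.85 × 39.1 × 42.45 × 320 / 500 = 902.9 mm².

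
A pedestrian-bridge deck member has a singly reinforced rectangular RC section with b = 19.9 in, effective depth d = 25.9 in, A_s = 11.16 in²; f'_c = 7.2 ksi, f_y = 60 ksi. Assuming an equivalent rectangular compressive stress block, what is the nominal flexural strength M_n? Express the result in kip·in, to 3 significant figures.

M_n ≈ 15500 kip·in

T = A_s f_y = 11.16 × 60 = 669.6 kips.
a = T/(0.85 f'_c b) = 669.6/(0.85 × 7.2 × 19.9) = 5.498 in.
M_n = T(d − a/2) = 669.6 × (25.9 − 2.749) = 15501.9 kip·in.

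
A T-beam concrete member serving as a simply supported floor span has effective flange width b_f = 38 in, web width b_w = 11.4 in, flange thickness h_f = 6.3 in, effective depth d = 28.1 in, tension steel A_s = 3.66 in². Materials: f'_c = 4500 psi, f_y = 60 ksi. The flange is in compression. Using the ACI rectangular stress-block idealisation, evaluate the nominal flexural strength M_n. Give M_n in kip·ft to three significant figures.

Tension: T = A_s f_y = 3.66 × 60 = 219.6 kips.
Try a within the flange: a = T/(0.85 f'_c b_f) = 219.6/(0.85 × 4.5 × 38) = 1.511 in.
Since a = 1.511 ≤ h_f = 6.3 in, the stress block lies entirely in the flange; analyse as a rectangular beam of width b_f.
M_n = T(d − a/2) = 219.6 × (28.1 − 0.7555) = 6004.9 kip·in.
M_n = 6004.9/12 = 500.41 kip·ft.

M_n ≈ 500 kip·ft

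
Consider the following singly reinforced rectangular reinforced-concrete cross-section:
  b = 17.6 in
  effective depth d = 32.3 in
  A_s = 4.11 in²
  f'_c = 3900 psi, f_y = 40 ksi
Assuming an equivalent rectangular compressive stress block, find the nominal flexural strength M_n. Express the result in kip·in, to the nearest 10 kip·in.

T = A_s f_y = 4.11 × 40 = 164.4 kips.
a = T/(0.85 f'_c b) = 164.4/(0.85 × 3.9 × 17.6) = 2.818 in.
M_n = T(d − a/2) = 164.4 × (32.3 − 1.409) = 5078.5 kip·in.

M_n ≈ 5080 kip·in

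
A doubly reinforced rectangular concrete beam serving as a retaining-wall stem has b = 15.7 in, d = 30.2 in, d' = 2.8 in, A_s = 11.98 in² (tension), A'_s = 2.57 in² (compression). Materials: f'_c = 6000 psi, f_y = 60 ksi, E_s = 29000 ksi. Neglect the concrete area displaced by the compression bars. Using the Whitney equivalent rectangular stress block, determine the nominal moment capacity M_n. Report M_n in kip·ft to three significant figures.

M_n ≈ 1610 kip·ft

Assume both steels yield.
a = (A_s − A'_s) f_y/(0.85 f'_c b) = (11.98 − 2.57) × 60/(0.85 × 6 × 15.7) = 7.051 in.
c = a/β₁ = 7.051/0.75 = 9.401 in; ε'_s = 0.003(c − d')/c = 0.0021 ≥ ε_y = 0.0021, so the compression steel yields.
M_n = (A_s − A'_s) f_y (d − a/2) + A'_s f_y (d − d') = 564.6 × (30.2 − 3.5255) + 154.2 × (30.2 − 2.8) = 15060.4 + 4225.1 = 19285.5 kip·in = 19285.5/12 = 1607.13 kip·ft.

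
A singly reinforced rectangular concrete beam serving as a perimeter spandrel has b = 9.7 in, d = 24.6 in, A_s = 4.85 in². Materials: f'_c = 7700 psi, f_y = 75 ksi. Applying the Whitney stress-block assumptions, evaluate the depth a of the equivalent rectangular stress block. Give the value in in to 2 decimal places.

a ≈ 5.73 in

T = A_s f_y = 4.85 × 75 = 363.75 kips.
a = T/(0.85 f'_c b) = 363.75/(0.85 × 7.7 × 9.7) = 5.73 in.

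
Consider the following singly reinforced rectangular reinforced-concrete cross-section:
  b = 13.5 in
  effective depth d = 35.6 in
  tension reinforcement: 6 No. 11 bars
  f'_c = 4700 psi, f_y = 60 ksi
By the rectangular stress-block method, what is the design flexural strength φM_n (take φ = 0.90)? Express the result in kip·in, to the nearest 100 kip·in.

φM_n ≈ 15400 kip·in

A_s = 6 × 1.56 = 9.36 in².
T = A_s f_y = 9.36 × 60 = 561.6 kips.
a = T/(0.85 f'_c b) = 561.6/(0.85 × 4.7 × 13.5) = 10.413 in.
M_n = T(d − a/2) = 561.6 × (35.6 − 5.2065) = 17069.0 kip·in.
φM_n = 0.90 × 17069.0 = 15362.1 kip·in.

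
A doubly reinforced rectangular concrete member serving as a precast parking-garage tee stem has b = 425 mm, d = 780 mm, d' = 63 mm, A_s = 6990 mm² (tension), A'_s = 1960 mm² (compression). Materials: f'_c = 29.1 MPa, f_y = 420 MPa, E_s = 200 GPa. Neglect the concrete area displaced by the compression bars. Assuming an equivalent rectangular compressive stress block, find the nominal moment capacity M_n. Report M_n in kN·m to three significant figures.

M_n ≈ 2030 kN·m

Assume both tension and compression steel yield.
Net tension couple steel: A_s − A'_s = 5030 mm².
a = (A_s − A'_s) f_y / (0.85 f'_c b) = 2112600/(0.85 × 29.1 × 425) = 200.96 mm.
c = a/β₁ = 200.96/0.842 = 238.67 mm; ε'_s = 0.003(c − d')/c = 0.0022 ≥ f_y/E_s = 0.0021, so compression steel does yield.
M_n = (A_s − A'_s) f_y (d − a/2) + A'_s f_y (d − d') = [2112600 × (780 − 100.48) + 823200 × (780 − 63)] × 10⁻⁶ = 1435.55 + 590.23 = 2025.78 kN·m.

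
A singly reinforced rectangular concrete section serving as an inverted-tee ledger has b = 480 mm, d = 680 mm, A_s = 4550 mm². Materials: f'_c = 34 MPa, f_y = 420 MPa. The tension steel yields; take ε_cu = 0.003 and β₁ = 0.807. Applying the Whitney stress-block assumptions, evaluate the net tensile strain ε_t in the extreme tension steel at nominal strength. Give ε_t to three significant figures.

ε_t ≈ 0.00895

a = A_s f_y/(0.85 f'_c b) = 137.76 mm.
β₁ = 0.807, so c = a/β₁ = 137.76/0.807 = 170.71 mm.
From the linear strain diagram with ε_cu = 0.003: ε_t = 0.003 (d − c)/c = 0.003 × (680 − 170.71)/170.71 = 0.00895.
Since ε_t ≥ 0.005, the section is tension-controlled.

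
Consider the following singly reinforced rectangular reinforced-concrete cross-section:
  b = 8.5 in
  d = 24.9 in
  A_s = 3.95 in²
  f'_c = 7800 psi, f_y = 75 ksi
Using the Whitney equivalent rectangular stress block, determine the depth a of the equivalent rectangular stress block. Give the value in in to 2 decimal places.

T = A_s f_y = 3.95 × 75 = 296.25 kips.
a = T/(0.85 f'_c b) = 296.25/(0.85 × 7.8 × 8.5) = 5.26 in.

a ≈ 5.26 in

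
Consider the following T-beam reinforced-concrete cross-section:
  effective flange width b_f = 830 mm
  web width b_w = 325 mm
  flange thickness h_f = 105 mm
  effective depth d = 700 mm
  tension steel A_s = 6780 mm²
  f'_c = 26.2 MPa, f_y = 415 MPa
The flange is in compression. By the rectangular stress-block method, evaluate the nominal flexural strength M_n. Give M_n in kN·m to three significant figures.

Tension: T = A_s f_y = 6780 × 415 = 2813700 N.
Try a within the flange: a = T/(0.85 f'_c b_f) = 2813700/(0.85 × 26.2 × 830) = 152.22 mm.
a = 152.22 > h_f = 105 mm: the block extends into the web. Split into flange-overhang and web parts.
C_f = 0.85 f'_c (b_f − b_w) h_f = 0.85 × 26.2 × (830 − 325) × 105 = 1180867 N.
Remaining web compression depth: a_w = (T − C_f)/(0.85 f'_c b_w) = (2813700 − 1180867)/(0.85 × 26.2 × 325) = 225.60 mm.
M_n = C_f(d − h_f/2) + (T − C_f)(d − a_w/2) = 1180867 × (700 − 52.5) + 1632833 × (700 − 112.8) = 764.61 + 958.80 = 1723.41 × 10⁶ N·mm.
M_n = 1723.41 kN·m.

M_n ≈ 1720 kN·m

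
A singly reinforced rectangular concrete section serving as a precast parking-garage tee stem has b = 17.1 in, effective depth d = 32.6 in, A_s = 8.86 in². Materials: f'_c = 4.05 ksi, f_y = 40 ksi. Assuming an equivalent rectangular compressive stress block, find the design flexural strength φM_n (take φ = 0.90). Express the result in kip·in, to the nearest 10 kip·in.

T = A_s f_y = 8.86 × 40 = 354.4 kips.
a = T/(0.85 f'_c b) = 354.4/(0.85 × 4.05 × 17.1) = 6.020 in.
M_n = T(d − a/2) = 354.4 × (32.6 − 3.01) = 10486.7 kip·in.
φM_n = 0.90 × 10486.7 = 9438.0 kip·in.

φM_n ≈ 9440 kip·in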